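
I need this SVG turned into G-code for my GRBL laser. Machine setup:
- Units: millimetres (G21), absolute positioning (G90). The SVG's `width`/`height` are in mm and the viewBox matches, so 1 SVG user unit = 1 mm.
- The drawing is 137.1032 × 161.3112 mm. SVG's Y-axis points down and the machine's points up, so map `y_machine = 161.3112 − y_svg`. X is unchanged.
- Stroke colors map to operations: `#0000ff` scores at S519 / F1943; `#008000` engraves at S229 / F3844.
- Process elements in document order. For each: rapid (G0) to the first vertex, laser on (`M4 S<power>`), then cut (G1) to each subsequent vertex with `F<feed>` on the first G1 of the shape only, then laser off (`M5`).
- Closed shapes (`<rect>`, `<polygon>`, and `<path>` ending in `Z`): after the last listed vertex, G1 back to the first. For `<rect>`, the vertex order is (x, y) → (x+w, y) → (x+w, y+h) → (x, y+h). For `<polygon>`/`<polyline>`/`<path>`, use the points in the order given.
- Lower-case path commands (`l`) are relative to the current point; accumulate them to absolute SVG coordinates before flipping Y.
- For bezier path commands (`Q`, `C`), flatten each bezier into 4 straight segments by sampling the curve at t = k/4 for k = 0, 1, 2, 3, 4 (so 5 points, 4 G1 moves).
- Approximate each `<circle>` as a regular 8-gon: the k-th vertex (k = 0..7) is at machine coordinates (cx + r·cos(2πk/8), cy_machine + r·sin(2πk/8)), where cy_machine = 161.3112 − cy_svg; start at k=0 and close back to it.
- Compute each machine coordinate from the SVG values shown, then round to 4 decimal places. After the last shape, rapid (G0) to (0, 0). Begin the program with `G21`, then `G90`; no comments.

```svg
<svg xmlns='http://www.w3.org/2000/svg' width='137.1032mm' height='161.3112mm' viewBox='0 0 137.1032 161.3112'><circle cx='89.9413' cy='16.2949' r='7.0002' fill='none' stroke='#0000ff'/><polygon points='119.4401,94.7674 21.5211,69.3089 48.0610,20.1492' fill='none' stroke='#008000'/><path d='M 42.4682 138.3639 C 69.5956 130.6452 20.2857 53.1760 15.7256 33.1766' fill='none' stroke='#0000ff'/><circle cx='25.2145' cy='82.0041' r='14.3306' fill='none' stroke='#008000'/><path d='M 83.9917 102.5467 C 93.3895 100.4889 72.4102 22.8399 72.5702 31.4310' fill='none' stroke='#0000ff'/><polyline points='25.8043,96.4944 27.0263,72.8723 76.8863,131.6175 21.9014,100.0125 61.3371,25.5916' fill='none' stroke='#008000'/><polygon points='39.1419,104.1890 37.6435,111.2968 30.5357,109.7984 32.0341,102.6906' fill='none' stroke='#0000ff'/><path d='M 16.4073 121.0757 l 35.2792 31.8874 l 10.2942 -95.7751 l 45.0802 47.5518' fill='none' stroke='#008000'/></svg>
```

G21
G90
G0 X96.9415 Y145.0163
M4 S519
G1 X94.8912 Y149.9662 F1943
G1 X89.9413 Y152.0165
G1 X84.9914 Y149.9662
G1 X82.9411 Y145.0163
G1 X84.9914 Y140.0664
G1 X89.9413 Y138.0161
G1 X94.8912 Y140.0664
G1 X96.9415 Y145.0163
M5
G0 X119.4401 Y66.5438
M4 S229
G1 X21.5211 Y92.0023 F3844
G1 X48.0610 Y141.1620
G1 X119.4401 Y66.5438
M5
G0 X42.4682 Y22.9473
M4 S519
G1 X50.3753 Y39.8267 F1943
G1 X40.9797 Y70.9357
G1 X25.6427 Y104.3473
G1 X15.7256 Y128.1346
M5
G0 X39.5451 Y79.3071
M4 S229
G1 X35.3478 Y89.4404 F3844
G1 X25.2145 Y93.6377
G1 X15.0812 Y89.4404
G1 X10.8839 Y79.3071
G1 X15.0812 Y69.1738
G1 X25.2145 Y64.9765
G1 X35.3478 Y69.1738
G1 X39.5451 Y79.3071
M5
G0 X83.9917 Y58.7645
M4 S519
G1 X86.1493 Y71.9526 F1943
G1 X81.7451 Y98.3157
G1 X75.6089 Y122.6821
G1 X72.5702 Y129.8802
M5
G0 X25.8043 Y64.8168
M4 S229
G1 X27.0263 Y88.4389 F3844
G1 X76.8863 Y29.6937
G1 X21.9014 Y61.2987
G1 X61.3371 Y135.7196
M5
G0 X39.1419 Y57.1222
M4 S519
G1 X37.6435 Y50.0144 F1943
G1 X30.5357 Y51.5128
G1 X32.0341 Y58.6206
G1 X39.1419 Y57.1222
M5
G0 X16.4073 Y40.2355
M4 S229
G1 X51.6865 Y8.3481 F3844
G1 X61.9807 Y104.1232
G1 X107.0609 Y56.5714
M5
G0 X0.0000 Y0.0000

viewBox `0 0 137.1032 161.3112` with mm width/height → 1 unit = 1 mm. Flip: y_m = 161.3112 − y_svg.

**Shape 1** — `<circle>` circle, stroke `#0000ff` → score (S519, F1943). Machine vertices: (96.9415,145.0163) → (94.8912,149.9662) → (89.9413,152.0165) → (84.9914,149.9662) → (82.9411,145.0163) → (84.9914,140.0664) → (89.9413,138.0161) → (94.8912,140.0664) → (96.9415,145.0163). Closed: final G1 returns to the first vertex.

**Shape 2** — `<polygon>` closed polygon, stroke `#008000` → engrave (S229, F3844). Machine vertices: (119.4401,66.5438) → (21.5211,92.0023) → (48.0610,141.1620) → (119.4401,66.5438). Closed: final G1 returns to the first vertex.

**Shape 3** — `<path>` cubic bezier, stroke `#0000ff` → score (S519, F1943). Control points (SVG): P0=(42.4682,138.3639), P1=(69.5956,130.6452), P2=(20.2857,53.1760), P3=(15.7256,33.1766); sampled at t=k/4. Machine vertices: (42.4682,22.9473) → (50.3753,39.8267) → (40.9797,70.9357) → (25.6427,104.3473) → (15.7256,128.1346). Open path.

**Shape 4** — `<circle>` circle, stroke `#008000` → engrave (S229, F3844). Machine vertices: (39.5451,79.3071) → (35.3478,89.4404) → (25.2145,93.6377) → (15.0812,89.4404) → (10.8839,79.3071) → (15.0812,69.1738) → (25.2145,64.9765) → (35.3478,69.1738) → (39.5451,79.3071). Closed: final G1 returns to the first vertex.

**Shape 5** — `<path>` cubic bezier, stroke `#0000ff` → score (S519, F1943). Control points (SVG): P0=(83.9917,102.5467), P1=(93.3895,100.4889), P2=(72.4102,22.8399), P3=(72.5702,31.4310); sampled at t=k/4. Machine vertices: (83.9917,58.7645) → (86.1493,71.9526) → (81.7451,98.3157) → (75.6089,122.6821) → (72.5702,129.8802). Open path.

**Shape 6** — `<polyline>` open polyline, stroke `#008000` → engrave (S229, F3844). Machine vertices: (25.8043,64.8168) → (27.0263,88.4389) → (76.8863,29.6937) → (21.9014,61.2987) → (61.3371,135.7196). Open path.

**Shape 7** — `<polygon>` regular polygon, stroke `#0000ff` → score (S519, F1943). Machine vertices: (39.1419,57.1222) → (37.6435,50.0144) → (30.5357,51.5128) → (32.0341,58.6206) → (39.1419,57.1222). Closed: final G1 returns to the first vertex.

**Shape 8** — `<path>` open polyline, stroke `#008000` → engrave (S229, F3844). Machine vertices: (16.4073,40.2355) → (51.6865,8.3481) → (61.9807,104.1232) → (107.0609,56.5714). Open path.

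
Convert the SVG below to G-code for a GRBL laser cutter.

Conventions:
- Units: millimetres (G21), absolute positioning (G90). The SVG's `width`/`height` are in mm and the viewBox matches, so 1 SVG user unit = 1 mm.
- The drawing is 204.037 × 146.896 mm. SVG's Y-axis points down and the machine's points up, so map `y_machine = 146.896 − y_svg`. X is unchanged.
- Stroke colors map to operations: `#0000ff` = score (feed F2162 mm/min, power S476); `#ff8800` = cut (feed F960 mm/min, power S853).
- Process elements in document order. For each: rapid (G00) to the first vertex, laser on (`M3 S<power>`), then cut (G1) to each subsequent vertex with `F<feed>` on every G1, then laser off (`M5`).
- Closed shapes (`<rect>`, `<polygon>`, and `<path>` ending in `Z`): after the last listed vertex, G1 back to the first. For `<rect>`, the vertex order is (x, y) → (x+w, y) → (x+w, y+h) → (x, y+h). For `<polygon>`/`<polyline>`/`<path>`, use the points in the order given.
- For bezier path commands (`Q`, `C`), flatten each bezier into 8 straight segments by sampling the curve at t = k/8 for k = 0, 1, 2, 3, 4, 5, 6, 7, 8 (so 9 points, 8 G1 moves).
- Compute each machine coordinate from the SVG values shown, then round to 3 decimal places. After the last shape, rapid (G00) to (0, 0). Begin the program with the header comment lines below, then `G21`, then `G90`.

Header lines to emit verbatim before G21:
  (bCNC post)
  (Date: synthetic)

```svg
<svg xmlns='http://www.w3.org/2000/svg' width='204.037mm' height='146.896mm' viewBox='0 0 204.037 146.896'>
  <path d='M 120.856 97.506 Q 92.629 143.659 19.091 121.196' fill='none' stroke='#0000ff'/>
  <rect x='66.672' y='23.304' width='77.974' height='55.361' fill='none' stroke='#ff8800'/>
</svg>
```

Since the viewBox matches the mm dimensions, user units are millimetres directly. The only transform is the Y-flip y_m = 146.896 − y_svg.

Shape 1 is a quadratic bezier drawn with `<path>`. Its stroke #0000ff means score at S476, F2162. After flipping Y the toolpath is (120.856,49.390) → (113.091,38.924) → (103.911,30.602) → (93.314,24.424) → (81.301,20.391) → (67.873,18.502) → (53.028,18.757) → (36.768,21.156) → (19.091,25.700).

Shape 2 is a rectangle drawn with `<rect>`. Its stroke #ff8800 means cut at S853, F960. After flipping Y the toolpath is (66.672,123.592) → (144.646,123.592) → (144.646,68.231) → (66.672,68.231) → (66.672,123.592), returning to the start.

(bCNC post)
(Date: synthetic)
G21
G90
G00 X120.856 Y49.390
M3 S476
G1 X113.091 Y38.924 F2162
G1 X103.911 Y30.602 F2162
G1 X93.314 Y24.424 F2162
G1 X81.301 Y20.391 F2162
G1 X67.873 Y18.502 F2162
G1 X53.028 Y18.757 F2162
G1 X36.768 Y21.156 F2162
G1 X19.091 Y25.700 F2162
M5
G00 X66.672 Y123.592
M3 S853
G1 X144.646 Y123.592 F960
G1 X144.646 Y68.231 F960
G1 X66.672 Y68.231 F960
G1 X66.672 Y123.592 F960
M5
G00 X0.000 Y0.000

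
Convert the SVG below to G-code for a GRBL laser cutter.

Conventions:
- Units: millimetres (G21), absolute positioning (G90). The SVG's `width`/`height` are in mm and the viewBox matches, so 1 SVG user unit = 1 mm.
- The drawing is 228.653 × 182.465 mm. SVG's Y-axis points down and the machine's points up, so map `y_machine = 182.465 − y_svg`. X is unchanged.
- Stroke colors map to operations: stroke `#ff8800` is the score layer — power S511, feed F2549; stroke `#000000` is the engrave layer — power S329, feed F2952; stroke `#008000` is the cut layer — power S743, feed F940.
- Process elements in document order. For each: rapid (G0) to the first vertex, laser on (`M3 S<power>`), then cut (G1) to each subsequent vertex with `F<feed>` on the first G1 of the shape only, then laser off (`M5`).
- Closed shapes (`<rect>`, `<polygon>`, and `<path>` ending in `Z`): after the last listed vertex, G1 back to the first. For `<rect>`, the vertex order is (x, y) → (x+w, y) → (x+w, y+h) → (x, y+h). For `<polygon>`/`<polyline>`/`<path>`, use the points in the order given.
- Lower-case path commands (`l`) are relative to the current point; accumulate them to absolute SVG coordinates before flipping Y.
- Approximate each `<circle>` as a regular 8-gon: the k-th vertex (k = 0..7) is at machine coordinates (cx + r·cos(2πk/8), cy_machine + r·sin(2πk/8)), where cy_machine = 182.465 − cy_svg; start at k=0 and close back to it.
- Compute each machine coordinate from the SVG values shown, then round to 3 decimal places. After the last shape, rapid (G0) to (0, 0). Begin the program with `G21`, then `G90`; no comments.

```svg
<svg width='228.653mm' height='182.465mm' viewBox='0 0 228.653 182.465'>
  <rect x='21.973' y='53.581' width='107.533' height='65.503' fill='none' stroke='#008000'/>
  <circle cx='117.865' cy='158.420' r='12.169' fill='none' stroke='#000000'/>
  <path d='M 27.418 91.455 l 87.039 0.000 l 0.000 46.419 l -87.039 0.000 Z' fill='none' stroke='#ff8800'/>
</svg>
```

G21
G90
G0 X21.973 Y128.884
M3 S743
G1 X129.506 Y128.884 F940
G1 X129.506 Y63.381
G1 X21.973 Y63.381
G1 X21.973 Y128.884
M5
G0 X130.034 Y24.045
M3 S329
G1 X126.470 Y32.650 F2952
G1 X117.865 Y36.214
G1 X109.260 Y32.650
G1 X105.696 Y24.045
G1 X109.260 Y15.440
G1 X117.865 Y11.876
G1 X126.470 Y15.440
G1 X130.034 Y24.045
M5
G0 X27.418 Y91.010
M3 S511
G1 X114.457 Y91.010 F2549
G1 X114.457 Y44.591
G1 X27.418 Y44.591
G1 X27.418 Y91.010
M5
G0 X0.000 Y0.000

Since the viewBox matches the mm dimensions, user units are millimetres directly. The only transform is the Y-flip y_m = 182.465 − y_svg.

Shape 1 is a rectangle drawn with `<rect>`. Its stroke #008000 means cut at S743, F940. After flipping Y the toolpath is (21.973,128.884) → (129.506,128.884) → (129.506,63.381) → (21.973,63.381) → (21.973,128.884), returning to the start.

Shape 2 is a circle drawn with `<circle>`. Its stroke #000000 means engrave at S329, F2952. After flipping Y the toolpath is (130.034,24.045) → (126.470,32.650) → (117.865,36.214) → (109.260,32.650) → (105.696,24.045) → (109.260,15.440) → (117.865,11.876) → (126.470,15.440) → (130.034,24.045), returning to the start.

Shape 3 is a rectangle drawn with `<path>`. Its stroke #ff8800 means score at S511, F2549. After flipping Y the toolpath is (27.418,91.010) → (114.457,91.010) → (114.457,44.591) → (27.418,44.591) → (27.418,91.010), returning to the start.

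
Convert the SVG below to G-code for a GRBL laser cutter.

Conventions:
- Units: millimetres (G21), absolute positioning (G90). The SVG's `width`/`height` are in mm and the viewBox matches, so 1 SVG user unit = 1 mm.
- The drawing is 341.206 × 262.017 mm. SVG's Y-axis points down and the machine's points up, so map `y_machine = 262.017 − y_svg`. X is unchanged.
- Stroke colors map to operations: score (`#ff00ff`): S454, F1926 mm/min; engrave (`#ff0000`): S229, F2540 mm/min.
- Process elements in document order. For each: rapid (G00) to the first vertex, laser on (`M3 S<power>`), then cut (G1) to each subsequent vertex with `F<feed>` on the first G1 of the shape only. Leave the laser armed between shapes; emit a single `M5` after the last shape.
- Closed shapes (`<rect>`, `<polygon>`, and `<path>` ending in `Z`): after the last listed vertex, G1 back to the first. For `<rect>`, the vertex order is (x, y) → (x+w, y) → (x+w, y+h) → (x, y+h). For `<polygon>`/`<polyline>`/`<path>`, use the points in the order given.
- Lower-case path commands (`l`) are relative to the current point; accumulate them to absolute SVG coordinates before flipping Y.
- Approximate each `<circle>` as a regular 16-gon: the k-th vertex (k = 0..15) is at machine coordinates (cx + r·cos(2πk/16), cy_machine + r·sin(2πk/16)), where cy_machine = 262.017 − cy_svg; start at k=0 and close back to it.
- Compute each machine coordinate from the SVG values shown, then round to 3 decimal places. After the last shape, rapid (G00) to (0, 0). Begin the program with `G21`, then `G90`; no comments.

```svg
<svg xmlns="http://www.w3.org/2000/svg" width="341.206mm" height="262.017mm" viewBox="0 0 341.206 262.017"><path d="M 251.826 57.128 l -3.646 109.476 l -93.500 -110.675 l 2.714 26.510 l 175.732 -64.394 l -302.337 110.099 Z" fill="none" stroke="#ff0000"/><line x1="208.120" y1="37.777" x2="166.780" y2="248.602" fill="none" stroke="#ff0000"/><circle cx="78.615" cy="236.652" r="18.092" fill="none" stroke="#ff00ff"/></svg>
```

1 u = 1 mm; y_m = 262.017 − y.

[1] `<path>` closed polygon, #ff0000→engrave S229 F2540: (251.826,204.889) → (248.180,95.413) → (154.680,206.088) → (157.394,179.578) → (333.126,243.972) → (30.789,133.873) → (251.826,204.889) (closed)

[2] `<line>` line segment, #ff0000→engrave S229 F2540: (208.120,224.240) → (166.780,13.415)

[3] `<circle>` circle, #ff00ff→score S454 F1926: (96.707,25.365) → (95.330,32.289) → (91.408,38.158) → (85.539,42.080) → (78.615,43.457) → (71.691,42.080) → (65.822,38.158) → (61.900,32.289) → (60.523,25.365) → (61.900,18.441) → (65.822,12.572) → (71.691,8.650) → (78.615,7.273) → (85.539,8.650) → (91.408,12.572) → (95.330,18.441) → (96.707,25.365) (closed)

G21
G90
G00 X251.826 Y204.889
M3 S229
G1 X248.180 Y95.413 F2540
G1 X154.680 Y206.088
G1 X157.394 Y179.578
G1 X333.126 Y243.972
G1 X30.789 Y133.873
G1 X251.826 Y204.889
G00 X208.120 Y224.240
M3 S229
G1 X166.780 Y13.415 F2540
G00 X96.707 Y25.365
M3 S454
G1 X95.330 Y32.289 F1926
G1 X91.408 Y38.158
G1 X85.539 Y42.080
G1 X78.615 Y43.457
G1 X71.691 Y42.080
G1 X65.822 Y38.158
G1 X61.900 Y32.289
G1 X60.523 Y25.365
G1 X61.900 Y18.441
G1 X65.822 Y12.572
G1 X71.691 Y8.650
G1 X78.615 Y7.273
G1 X85.539 Y8.650
G1 X91.408 Y12.572
G1 X95.330 Y18.441
G1 X96.707 Y25.365
M5
G00 X0.000 Y0.000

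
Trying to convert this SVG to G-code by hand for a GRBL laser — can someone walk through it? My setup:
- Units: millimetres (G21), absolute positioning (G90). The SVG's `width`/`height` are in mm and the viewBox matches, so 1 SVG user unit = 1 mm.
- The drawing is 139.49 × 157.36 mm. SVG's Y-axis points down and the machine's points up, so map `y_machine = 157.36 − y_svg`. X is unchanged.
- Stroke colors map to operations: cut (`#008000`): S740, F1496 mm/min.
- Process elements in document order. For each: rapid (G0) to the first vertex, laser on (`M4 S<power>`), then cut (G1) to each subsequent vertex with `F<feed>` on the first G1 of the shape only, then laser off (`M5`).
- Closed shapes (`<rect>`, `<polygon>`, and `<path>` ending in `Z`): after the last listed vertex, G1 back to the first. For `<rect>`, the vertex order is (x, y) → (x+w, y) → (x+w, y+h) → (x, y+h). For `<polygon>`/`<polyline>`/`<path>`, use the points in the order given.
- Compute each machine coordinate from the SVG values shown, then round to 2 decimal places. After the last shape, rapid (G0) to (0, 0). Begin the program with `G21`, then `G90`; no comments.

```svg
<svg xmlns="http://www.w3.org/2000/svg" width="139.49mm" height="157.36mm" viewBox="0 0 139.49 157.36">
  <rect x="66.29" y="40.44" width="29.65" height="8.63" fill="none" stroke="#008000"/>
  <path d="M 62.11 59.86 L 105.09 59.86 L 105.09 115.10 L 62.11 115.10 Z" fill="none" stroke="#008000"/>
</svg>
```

Since the viewBox matches the mm dimensions, user units are millimetres directly. The only transform is the Y-flip y_m = 157.36 − y_svg.

Shape 1 is a rectangle drawn with `<rect>`. Its stroke #008000 means cut at S740, F1496. After flipping Y the toolpath is (66.29,116.92) → (95.94,116.92) → (95.94,108.29) → (66.29,108.29) → (66.29,116.92), returning to the start.

Shape 2 is a rectangle drawn with `<path>`. Its stroke #008000 means cut at S740, F1496. After flipping Y the toolpath is (62.11,97.50) → (105.09,97.50) → (105.09,42.26) → (62.11,42.26) → (62.11,97.50), returning to the start.

G21
G90
G0 X66.29 Y116.92
M4 S740
G1 X95.94 Y116.92 F1496
G1 X95.94 Y108.29
G1 X66.29 Y108.29
G1 X66.29 Y116.92
M5
G0 X62.11 Y97.50
M4 S740
G1 X105.09 Y97.50 F1496
G1 X105.09 Y42.26
G1 X62.11 Y42.26
G1 X62.11 Y97.50
M5
G0 X0.00 Y0.00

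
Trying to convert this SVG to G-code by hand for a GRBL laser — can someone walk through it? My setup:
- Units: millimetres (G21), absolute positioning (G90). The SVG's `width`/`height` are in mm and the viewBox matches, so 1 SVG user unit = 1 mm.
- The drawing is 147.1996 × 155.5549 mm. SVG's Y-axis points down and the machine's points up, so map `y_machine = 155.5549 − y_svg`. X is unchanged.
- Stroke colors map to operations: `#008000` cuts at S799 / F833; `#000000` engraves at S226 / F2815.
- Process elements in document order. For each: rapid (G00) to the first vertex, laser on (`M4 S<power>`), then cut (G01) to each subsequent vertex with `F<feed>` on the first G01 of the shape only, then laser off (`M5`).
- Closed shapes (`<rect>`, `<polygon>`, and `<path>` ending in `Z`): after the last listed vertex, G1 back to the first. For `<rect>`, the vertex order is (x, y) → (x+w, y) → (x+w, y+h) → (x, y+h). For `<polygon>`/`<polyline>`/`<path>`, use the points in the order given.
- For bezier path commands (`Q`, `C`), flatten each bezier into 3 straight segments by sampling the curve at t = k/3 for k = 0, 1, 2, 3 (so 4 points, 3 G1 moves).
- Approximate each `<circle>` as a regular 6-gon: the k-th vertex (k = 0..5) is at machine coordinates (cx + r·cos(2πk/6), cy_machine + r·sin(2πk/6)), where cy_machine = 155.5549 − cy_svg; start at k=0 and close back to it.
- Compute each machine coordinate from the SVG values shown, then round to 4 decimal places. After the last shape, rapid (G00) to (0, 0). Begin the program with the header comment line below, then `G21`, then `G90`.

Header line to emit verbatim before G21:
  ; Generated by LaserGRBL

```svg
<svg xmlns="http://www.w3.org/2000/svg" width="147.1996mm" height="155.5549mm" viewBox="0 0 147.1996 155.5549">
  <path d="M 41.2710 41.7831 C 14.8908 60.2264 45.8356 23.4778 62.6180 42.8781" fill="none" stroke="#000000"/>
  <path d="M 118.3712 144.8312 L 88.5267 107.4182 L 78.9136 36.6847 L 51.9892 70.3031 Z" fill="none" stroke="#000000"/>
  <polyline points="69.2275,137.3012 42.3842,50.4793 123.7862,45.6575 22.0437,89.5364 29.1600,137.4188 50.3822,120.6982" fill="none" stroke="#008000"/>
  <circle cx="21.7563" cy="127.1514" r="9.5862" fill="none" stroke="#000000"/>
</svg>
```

1 u = 1 mm; y_m = 155.5549 − y.

[1] `<path>` cubic bezier, #000000→engrave S226 F2815: (41.2710,113.7718) → (31.3515,109.6021) → (43.7625,117.4845) → (62.6180,112.6768)

[2] `<path>` closed polygon, #000000→engrave S226 F2815: (118.3712,10.7237) → (88.5267,48.1367) → (78.9136,118.8702) → (51.9892,85.2518) → (118.3712,10.7237) (closed)

[3] `<polyline>` open polyline, #008000→cut S799 F833: (69.2275,18.2537) → (42.3842,105.0756) → (123.7862,109.8974) → (22.0437,66.0185) → (29.1600,18.1361) → (50.3822,34.8567)

[4] `<circle>` circle, #000000→engrave S226 F2815: (31.3425,28.4035) → (26.5494,36.7054) → (16.9632,36.7054) → (12.1701,28.4035) → (16.9632,20.1016) → (26.5494,20.1016) → (31.3425,28.4035) (closed)

; Generated by LaserGRBL
G21
G90
G00 X41.2710 Y113.7718
M4 S226
G01 X31.3515 Y109.6021 F2815
G01 X43.7625 Y117.4845
G01 X62.6180 Y112.6768
M5
G00 X118.3712 Y10.7237
M4 S226
G01 X88.5267 Y48.1367 F2815
G01 X78.9136 Y118.8702
G01 X51.9892 Y85.2518
G01 X118.3712 Y10.7237
M5
G00 X69.2275 Y18.2537
M4 S799
G01 X42.3842 Y105.0756 F833
G01 X123.7862 Y109.8974
G01 X22.0437 Y66.0185
G01 X29.1600 Y18.1361
G01 X50.3822 Y34.8567
M5
G00 X31.3425 Y28.4035
M4 S226
G01 X26.5494 Y36.7054 F2815
G01 X16.9632 Y36.7054
G01 X12.1701 Y28.4035
G01 X16.9632 Y20.1016
G01 X26.5494 Y20.1016
G01 X31.3425 Y28.4035
M5
G00 X0.0000 Y0.0000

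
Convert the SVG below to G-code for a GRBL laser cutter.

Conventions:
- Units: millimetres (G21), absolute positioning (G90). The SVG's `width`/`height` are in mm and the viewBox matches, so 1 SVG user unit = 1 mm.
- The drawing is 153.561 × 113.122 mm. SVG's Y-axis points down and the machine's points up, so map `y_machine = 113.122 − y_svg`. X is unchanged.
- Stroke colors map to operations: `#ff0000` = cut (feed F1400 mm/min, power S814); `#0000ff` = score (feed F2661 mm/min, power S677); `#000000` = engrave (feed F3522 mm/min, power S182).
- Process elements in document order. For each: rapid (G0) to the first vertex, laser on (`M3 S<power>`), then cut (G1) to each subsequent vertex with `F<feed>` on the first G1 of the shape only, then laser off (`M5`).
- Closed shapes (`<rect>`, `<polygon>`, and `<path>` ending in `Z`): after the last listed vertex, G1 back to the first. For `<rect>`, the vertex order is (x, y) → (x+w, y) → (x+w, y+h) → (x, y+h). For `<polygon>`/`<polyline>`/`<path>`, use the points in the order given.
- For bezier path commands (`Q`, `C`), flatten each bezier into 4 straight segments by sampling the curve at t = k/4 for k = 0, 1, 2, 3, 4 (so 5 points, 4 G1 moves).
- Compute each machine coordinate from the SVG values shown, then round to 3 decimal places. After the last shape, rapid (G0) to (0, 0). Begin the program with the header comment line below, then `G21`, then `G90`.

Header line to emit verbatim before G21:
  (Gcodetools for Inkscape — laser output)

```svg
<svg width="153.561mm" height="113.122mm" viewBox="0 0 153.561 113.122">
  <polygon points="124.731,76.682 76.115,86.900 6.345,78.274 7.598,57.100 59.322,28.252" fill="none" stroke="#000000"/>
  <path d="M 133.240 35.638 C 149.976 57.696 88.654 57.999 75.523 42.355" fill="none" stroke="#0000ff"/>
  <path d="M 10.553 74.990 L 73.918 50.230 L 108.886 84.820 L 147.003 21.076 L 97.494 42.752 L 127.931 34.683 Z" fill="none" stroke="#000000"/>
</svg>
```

(Gcodetools for Inkscape — laser output)
G21
G90
G0 X124.731 Y36.440
M3 S182
G1 X76.115 Y26.222 F3522
G1 X6.345 Y34.848
G1 X7.598 Y56.022
G1 X59.322 Y84.870
G1 X124.731 Y36.440
M5
G0 X133.240 Y77.484
M3 S677
G1 X133.129 Y64.929 F2661
G1 X115.582 Y59.987
G1 X92.434 Y62.115
G1 X75.523 Y70.767
M5
G0 X10.553 Y38.132
M3 S182
G1 X73.918 Y62.892 F3522
G1 X108.886 Y28.302
G1 X147.003 Y92.046
G1 X97.494 Y70.370
G1 X127.931 Y78.439
G1 X10.553 Y38.132
M5
G0 X0.000 Y0.000

viewBox `0 0 153.561 113.122` with mm width/height → 1 unit = 1 mm. Flip: y_m = 113.122 − y_svg.

**Shape 1** — `<polygon>` closed polygon, stroke `#000000` → engrave (S182, F3522). Machine vertices: (124.731,36.440) → (76.115,26.222) → (6.345,34.848) → (7.598,56.022) → (59.322,84.870) → (124.731,36.440). Closed: final G1 returns to the first vertex.

**Shape 2** — `<path>` cubic bezier, stroke `#0000ff` → score (S677, F2661). Control points (SVG): P0=(133.240,35.638), P1=(149.976,57.696), P2=(88.654,57.999), P3=(75.523,42.355); sampled at t=k/4. Machine vertices: (133.240,77.484) → (133.129,64.929) → (115.582,59.987) → (92.434,62.115) → (75.523,70.767). Open path.

**Shape 3** — `<path>` closed polygon, stroke `#000000` → engrave (S182, F3522). Machine vertices: (10.553,38.132) → (73.918,62.892) → (108.886,28.302) → (147.003,92.046) → (97.494,70.370) → (127.931,78.439) → (10.553,38.132). Closed: final G1 returns to the first vertex.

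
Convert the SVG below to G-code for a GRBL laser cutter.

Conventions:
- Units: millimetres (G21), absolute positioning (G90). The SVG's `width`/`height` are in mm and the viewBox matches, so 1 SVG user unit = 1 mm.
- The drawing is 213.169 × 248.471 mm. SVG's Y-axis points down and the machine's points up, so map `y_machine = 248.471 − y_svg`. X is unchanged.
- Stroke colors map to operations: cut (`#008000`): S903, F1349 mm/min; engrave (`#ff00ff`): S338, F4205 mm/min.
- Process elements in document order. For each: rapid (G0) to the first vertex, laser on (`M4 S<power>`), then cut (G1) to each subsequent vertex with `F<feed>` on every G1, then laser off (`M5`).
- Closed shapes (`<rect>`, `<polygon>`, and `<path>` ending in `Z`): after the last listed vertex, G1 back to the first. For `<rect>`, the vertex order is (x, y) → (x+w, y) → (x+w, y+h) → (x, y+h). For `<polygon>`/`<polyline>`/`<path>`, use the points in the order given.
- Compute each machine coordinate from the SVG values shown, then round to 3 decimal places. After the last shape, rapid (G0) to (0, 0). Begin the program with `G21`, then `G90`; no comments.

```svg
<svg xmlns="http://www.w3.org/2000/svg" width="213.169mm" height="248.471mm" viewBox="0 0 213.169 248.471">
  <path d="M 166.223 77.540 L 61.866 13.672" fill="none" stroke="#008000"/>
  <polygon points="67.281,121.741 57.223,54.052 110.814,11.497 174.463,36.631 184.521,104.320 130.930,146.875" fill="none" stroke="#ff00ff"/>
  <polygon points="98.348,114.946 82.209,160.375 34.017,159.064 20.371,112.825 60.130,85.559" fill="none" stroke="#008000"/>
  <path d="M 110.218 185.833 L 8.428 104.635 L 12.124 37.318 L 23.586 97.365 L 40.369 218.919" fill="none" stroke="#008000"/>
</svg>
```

G21
G90
G0 X166.223 Y170.931
M4 S903
G1 X61.866 Y234.799 F1349
M5
G0 X67.281 Y126.730
M4 S338
G1 X57.223 Y194.419 F4205
G1 X110.814 Y236.974 F4205
G1 X174.463 Y211.840 F4205
G1 X184.521 Y144.151 F4205
G1 X130.930 Y101.596 F4205
G1 X67.281 Y126.730 F4205
M5
G0 X98.348 Y133.525
M4 S903
G1 X82.209 Y88.096 F1349
G1 X34.017 Y89.407 F1349
G1 X20.371 Y135.646 F1349
G1 X60.130 Y162.912 F1349
G1 X98.348 Y133.525 F1349
M5
G0 X110.218 Y62.638
M4 S903
G1 X8.428 Y143.836 F1349
G1 X12.124 Y211.153 F1349
G1 X23.586 Y151.106 F1349
G1 X40.369 Y29.552 F1349
M5
G0 X0.000 Y0.000

viewBox `0 0 213.169 248.471` with mm width/height → 1 unit = 1 mm. Flip: y_m = 248.471 − y_svg.

**Shape 1** — `<path>` line segment, stroke `#008000` → cut (S903, F1349). Machine vertices: (166.223,170.931) → (61.866,234.799). Open path.

**Shape 2** — `<polygon>` regular polygon, stroke `#ff00ff` → engrave (S338, F4205). Machine vertices: (67.281,126.730) → (57.223,194.419) → (110.814,236.974) → (174.463,211.840) → (184.521,144.151) → (130.930,101.596) → (67.281,126.730). Closed: final G1 returns to the first vertex.

**Shape 3** — `<polygon>` regular polygon, stroke `#008000` → cut (S903, F1349). Machine vertices: (98.348,133.525) → (82.209,88.096) → (34.017,89.407) → (20.371,135.646) → (60.130,162.912) → (98.348,133.525). Closed: final G1 returns to the first vertex.

**Shape 4** — `<path>` open polyline, stroke `#008000` → cut (S903, F1349). Machine vertices: (110.218,62.638) → (8.428,143.836) → (12.124,211.153) → (23.586,151.106) → (40.369,29.552). Open path.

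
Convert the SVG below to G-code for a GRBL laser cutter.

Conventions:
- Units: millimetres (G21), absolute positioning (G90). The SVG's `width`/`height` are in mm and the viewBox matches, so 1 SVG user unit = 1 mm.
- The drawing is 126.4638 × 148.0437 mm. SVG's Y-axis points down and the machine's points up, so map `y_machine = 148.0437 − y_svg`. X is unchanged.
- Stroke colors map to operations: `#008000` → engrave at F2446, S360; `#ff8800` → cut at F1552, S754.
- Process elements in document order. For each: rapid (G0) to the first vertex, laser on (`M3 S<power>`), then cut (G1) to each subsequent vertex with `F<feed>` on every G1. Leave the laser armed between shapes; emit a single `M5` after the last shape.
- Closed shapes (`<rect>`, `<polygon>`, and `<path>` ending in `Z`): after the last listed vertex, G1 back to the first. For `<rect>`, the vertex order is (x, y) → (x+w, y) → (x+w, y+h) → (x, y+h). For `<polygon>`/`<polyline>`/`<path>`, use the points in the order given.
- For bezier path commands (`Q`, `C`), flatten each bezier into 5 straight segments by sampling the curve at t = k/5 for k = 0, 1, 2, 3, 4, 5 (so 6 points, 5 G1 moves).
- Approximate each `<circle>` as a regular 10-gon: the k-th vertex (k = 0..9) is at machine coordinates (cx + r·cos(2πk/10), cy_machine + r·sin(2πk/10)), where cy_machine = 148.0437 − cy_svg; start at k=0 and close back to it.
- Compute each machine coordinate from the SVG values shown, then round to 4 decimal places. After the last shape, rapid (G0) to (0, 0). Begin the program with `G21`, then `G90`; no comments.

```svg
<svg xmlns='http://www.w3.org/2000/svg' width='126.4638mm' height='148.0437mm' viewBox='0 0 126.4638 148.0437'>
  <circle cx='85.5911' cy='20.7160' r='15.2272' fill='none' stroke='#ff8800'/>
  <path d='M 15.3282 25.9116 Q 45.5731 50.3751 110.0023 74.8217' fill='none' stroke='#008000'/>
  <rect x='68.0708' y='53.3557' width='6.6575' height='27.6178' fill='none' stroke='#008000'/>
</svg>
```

G21
G90
G0 X100.8183 Y127.3277
M3 S754
G1 X97.9102 Y136.2780 F1552
G1 X90.2966 Y141.8096 F1552
G1 X80.8856 Y141.8096 F1552
G1 X73.2720 Y136.2780 F1552
G1 X70.3639 Y127.3277 F1552
G1 X73.2720 Y118.3774 F1552
G1 X80.8856 Y112.8458 F1552
G1 X90.2966 Y112.8458 F1552
G1 X97.9102 Y118.3774 F1552
G1 X100.8183 Y127.3277 F1552
G0 X15.3282 Y122.1321
M3 S360
G1 X28.7935 Y112.3474 F2446
G1 X44.9936 Y102.5640 F2446
G1 X63.9284 Y92.7820 F2446
G1 X85.5980 Y83.0013 F2446
G1 X110.0023 Y73.2220 F2446
G0 X68.0708 Y94.6880
M3 S360
G1 X74.7283 Y94.6880 F2446
G1 X74.7283 Y67.0702 F2446
G1 X68.0708 Y67.0702 F2446
G1 X68.0708 Y94.6880 F2446
M5
G0 X0.0000 Y0.0000

viewBox `0 0 126.4638 148.0437` with mm width/height → 1 unit = 1 mm. Flip: y_m = 148.0437 − y_svg.

**Shape 1** — `<circle>` circle, stroke `#ff8800` → cut (S754, F1552). Machine vertices: (100.8183,127.3277) → (97.9102,136.2780) → (90.2966,141.8096) → (80.8856,141.8096) → (73.2720,136.2780) → (70.3639,127.3277) → (73.2720,118.3774) → (80.8856,112.8458) → (90.2966,112.8458) → (97.9102,118.3774) → (100.8183,127.3277). Closed: final G1 returns to the first vertex.

**Shape 2** — `<path>` quadratic bezier, stroke `#008000` → engrave (S360, F2446). Control points (SVG): P0=(15.3282,25.9116), P1=(45.5731,50.3751), P2=(110.0023,74.8217); sampled at t=k/5. Machine vertices: (15.3282,122.1321) → (28.7935,112.3474) → (44.9936,102.5640) → (63.9284,92.7820) → (85.5980,83.0013) → (110.0023,73.2220). Open path.

**Shape 3** — `<rect>` rectangle, stroke `#008000` → engrave (S360, F2446). Machine vertices: (68.0708,94.6880) → (74.7283,94.6880) → (74.7283,67.0702) → (68.0708,67.0702) → (68.0708,94.6880). Closed: final G1 returns to the first vertex.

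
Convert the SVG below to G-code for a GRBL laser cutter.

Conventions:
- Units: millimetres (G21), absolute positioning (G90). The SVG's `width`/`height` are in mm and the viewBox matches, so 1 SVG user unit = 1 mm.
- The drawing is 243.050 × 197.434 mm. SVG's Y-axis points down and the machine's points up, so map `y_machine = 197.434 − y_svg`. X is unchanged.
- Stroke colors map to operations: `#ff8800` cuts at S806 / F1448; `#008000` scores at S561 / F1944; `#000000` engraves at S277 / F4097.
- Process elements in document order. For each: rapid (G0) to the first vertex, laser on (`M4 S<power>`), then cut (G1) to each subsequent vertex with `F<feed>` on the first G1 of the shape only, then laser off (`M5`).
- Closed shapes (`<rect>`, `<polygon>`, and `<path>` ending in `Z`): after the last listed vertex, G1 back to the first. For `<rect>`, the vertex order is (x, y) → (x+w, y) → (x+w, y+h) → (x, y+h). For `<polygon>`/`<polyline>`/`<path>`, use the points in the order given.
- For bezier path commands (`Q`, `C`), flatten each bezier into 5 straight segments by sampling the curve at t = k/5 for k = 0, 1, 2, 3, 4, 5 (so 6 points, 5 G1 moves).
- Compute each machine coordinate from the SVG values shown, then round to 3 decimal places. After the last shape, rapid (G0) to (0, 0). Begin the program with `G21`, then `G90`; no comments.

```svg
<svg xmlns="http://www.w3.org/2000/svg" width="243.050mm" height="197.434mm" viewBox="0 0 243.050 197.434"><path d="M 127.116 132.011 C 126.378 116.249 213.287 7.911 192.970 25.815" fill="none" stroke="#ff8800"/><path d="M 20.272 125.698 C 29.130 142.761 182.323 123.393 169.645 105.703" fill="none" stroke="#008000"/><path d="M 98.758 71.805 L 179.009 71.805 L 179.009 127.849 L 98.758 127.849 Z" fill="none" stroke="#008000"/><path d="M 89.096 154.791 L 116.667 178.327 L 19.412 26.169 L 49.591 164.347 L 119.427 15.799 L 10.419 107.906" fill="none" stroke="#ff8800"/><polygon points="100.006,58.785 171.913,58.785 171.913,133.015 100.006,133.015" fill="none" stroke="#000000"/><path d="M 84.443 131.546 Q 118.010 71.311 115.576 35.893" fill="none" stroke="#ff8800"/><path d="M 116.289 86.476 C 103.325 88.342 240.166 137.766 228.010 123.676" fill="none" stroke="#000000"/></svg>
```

G21
G90
G0 X127.116 Y65.423
M4 S806
G1 X135.632 Y84.239 F1448
G1 X155.829 Y114.770
G1 X178.354 Y146.512
G1 X193.852 Y168.963
G1 X192.970 Y171.619
M5
G0 X20.272 Y71.736
M4 S561
G1 X40.425 Y65.565 F1944
G1 X80.329 Y66.308
G1 X125.094 Y72.137
G1 X159.829 Y81.221
G1 X169.645 Y91.731
M5
G0 X98.758 Y125.629
M4 S561
G1 X179.009 Y125.629 F1944
G1 X179.009 Y69.585
G1 X98.758 Y69.585
G1 X98.758 Y125.629
M5
G0 X89.096 Y42.643
M4 S806
G1 X116.667 Y19.107 F1448
G1 X19.412 Y171.265
G1 X49.591 Y33.087
G1 X119.427 Y181.635
G1 X10.419 Y89.528
M5
G0 X100.006 Y138.649
M4 S277
G1 X171.913 Y138.649 F4097
G1 X171.913 Y64.419
G1 X100.006 Y64.419
G1 X100.006 Y138.649
M5
G0 X84.443 Y65.888
M4 S806
G1 X96.430 Y88.989 F1448
G1 X105.536 Y110.105
G1 X111.763 Y129.236
G1 X115.110 Y146.381
G1 X115.576 Y161.541
M5
G0 X116.289 Y110.958
M4 S277
G1 X124.097 Y105.020 F4097
G1 X153.515 Y93.000
G1 X190.202 Y80.228
G1 X219.814 Y72.037
G1 X228.010 Y73.758
M5
G0 X0.000 Y0.000

viewBox `0 0 243.050 197.434` with mm width/height → 1 unit = 1 mm. Flip: y_m = 197.434 − y_svg.

**Shape 1** — `<path>` cubic bezier, stroke `#ff8800` → cut (S806, F1448). Control points (SVG): P0=(127.116,132.011), P1=(126.378,116.249), P2=(213.287,7.911), P3=(192.970,25.815); sampled at t=k/5. Machine vertices: (127.116,65.423) → (135.632,84.239) → (155.829,114.770) → (178.354,146.512) → (193.852,168.963) → (192.970,171.619). Open path.

**Shape 2** — `<path>` cubic bezier, stroke `#008000` → score (S561, F1944). Control points (SVG): P0=(20.272,125.698), P1=(29.130,142.761), P2=(182.323,123.393), P3=(169.645,105.703); sampled at t=k/5. Machine vertices: (20.272,71.736) → (40.425,65.565) → (80.329,66.308) → (125.094,72.137) → (159.829,81.221) → (169.645,91.731). Open path.

**Shape 3** — `<path>` rectangle, stroke `#008000` → score (S561, F1944). Machine vertices: (98.758,125.629) → (179.009,125.629) → (179.009,69.585) → (98.758,69.585) → (98.758,125.629). Closed: final G1 returns to the first vertex.

**Shape 4** — `<path>` open polyline, stroke `#ff8800` → cut (S806, F1448). Machine vertices: (89.096,42.643) → (116.667,19.107) → (19.412,171.265) → (49.591,33.087) → (119.427,181.635) → (10.419,89.528). Open path.

**Shape 5** — `<polygon>` rectangle, stroke `#000000` → engrave (S277, F4097). Machine vertices: (100.006,138.649) → (171.913,138.649) → (171.913,64.419) → (100.006,64.419) → (100.006,138.649). Closed: final G1 returns to the first vertex.

**Shape 6** — `<path>` quadratic bezier, stroke `#ff8800` → cut (S806, F1448). Control points (SVG): P0=(84.443,131.546), P1=(118.010,71.311), P2=(115.576,35.893); sampled at t=k/5. Machine vertices: (84.443,65.888) → (96.430,88.989) → (105.536,110.105) → (111.763,129.236) → (115.110,146.381) → (115.576,161.541). Open path.

**Shape 7** — `<path>` cubic bezier, stroke `#000000` → engrave (S277, F4097). Control points (SVG): P0=(116.289,86.476), P1=(103.325,88.342), P2=(240.166,137.766), P3=(228.010,123.676); sampled at t=k/5. Machine vertices: (116.289,110.958) → (124.097,105.020) → (153.515,93.000) → (190.202,80.228) → (219.814,72.037) → (228.010,73.758). Open path.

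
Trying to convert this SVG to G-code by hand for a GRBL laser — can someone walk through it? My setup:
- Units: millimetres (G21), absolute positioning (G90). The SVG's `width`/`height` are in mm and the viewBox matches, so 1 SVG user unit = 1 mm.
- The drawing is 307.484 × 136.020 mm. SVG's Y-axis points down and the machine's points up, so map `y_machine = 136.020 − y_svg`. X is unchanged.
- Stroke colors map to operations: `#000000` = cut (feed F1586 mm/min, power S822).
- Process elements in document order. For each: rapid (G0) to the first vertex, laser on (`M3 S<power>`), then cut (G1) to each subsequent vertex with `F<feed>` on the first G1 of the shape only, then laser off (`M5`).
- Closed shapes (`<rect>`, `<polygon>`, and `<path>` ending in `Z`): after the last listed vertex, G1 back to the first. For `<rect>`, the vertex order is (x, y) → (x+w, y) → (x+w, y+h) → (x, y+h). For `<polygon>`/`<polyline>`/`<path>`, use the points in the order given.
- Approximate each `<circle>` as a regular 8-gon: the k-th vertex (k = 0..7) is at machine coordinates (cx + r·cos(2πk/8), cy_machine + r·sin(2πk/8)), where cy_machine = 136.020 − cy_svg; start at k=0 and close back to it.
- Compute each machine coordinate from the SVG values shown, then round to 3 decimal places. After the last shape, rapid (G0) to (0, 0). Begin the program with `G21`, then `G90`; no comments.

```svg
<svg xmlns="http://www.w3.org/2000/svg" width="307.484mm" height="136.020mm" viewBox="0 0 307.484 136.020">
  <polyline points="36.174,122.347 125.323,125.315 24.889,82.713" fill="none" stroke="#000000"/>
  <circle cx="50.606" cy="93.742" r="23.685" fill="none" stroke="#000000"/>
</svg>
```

viewBox `0 0 307.484 136.020` with mm width/height → 1 unit = 1 mm. Flip: y_m = 136.020 − y_svg.

**Shape 1** — `<polyline>` open polyline, stroke `#000000` → cut (S822, F1586). Machine vertices: (36.174,13.673) → (125.323,10.705) → (24.889,53.307). Open path.

**Shape 2** — `<circle>` circle, stroke `#000000` → cut (S822, F1586). Machine vertices: (74.291,42.278) → (67.354,59.026) → (50.606,65.963) → (33.858,59.026) → (26.921,42.278) → (33.858,25.530) → (50.606,18.593) → (67.354,25.530) → (74.291,42.278). Closed: final G1 returns to the first vertex.

G21
G90
G0 X36.174 Y13.673
M3 S822
G1 X125.323 Y10.705 F1586
G1 X24.889 Y53.307
M5
G0 X74.291 Y42.278
M3 S822
G1 X67.354 Y59.026 F1586
G1 X50.606 Y65.963
G1 X33.858 Y59.026
G1 X26.921 Y42.278
G1 X33.858 Y25.530
G1 X50.606 Y18.593
G1 X67.354 Y25.530
G1 X74.291 Y42.278
M5
G0 X0.000 Y0.000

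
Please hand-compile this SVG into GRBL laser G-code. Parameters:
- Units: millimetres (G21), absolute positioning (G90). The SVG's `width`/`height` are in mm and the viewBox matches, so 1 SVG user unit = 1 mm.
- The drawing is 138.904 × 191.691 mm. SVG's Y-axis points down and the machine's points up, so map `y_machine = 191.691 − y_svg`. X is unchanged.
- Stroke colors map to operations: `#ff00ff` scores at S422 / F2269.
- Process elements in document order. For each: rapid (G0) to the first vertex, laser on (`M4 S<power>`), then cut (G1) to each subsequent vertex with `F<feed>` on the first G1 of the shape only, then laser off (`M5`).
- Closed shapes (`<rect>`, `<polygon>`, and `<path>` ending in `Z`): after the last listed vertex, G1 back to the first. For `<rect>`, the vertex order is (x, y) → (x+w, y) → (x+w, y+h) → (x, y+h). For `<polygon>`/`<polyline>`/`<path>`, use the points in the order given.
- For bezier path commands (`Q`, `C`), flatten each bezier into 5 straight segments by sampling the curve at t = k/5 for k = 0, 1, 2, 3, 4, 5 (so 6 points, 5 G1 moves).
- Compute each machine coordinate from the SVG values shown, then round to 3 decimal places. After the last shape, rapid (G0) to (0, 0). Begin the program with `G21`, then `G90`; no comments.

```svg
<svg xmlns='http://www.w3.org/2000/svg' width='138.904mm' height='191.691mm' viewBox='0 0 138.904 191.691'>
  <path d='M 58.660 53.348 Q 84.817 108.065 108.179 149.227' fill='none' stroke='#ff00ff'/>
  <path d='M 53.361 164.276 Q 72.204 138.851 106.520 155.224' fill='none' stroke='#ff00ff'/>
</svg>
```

viewBox `0 0 138.904 191.691` with mm width/height → 1 unit = 1 mm. Flip: y_m = 191.691 − y_svg.

**Shape 1** — `<path>` quadratic bezier, stroke `#ff00ff` → score (S422, F2269). Control points (SVG): P0=(58.660,53.348), P1=(84.817,108.065), P2=(108.179,149.227); sampled at t=k/5. Machine vertices: (58.660,138.343) → (69.011,116.998) → (79.138,96.738) → (89.042,77.562) → (98.722,59.471) → (108.179,42.464). Open path.

**Shape 2** — `<path>` quadratic bezier, stroke `#ff00ff` → score (S422, F2269). Control points (SVG): P0=(53.361,164.276), P1=(72.204,138.851), P2=(106.520,155.224); sampled at t=k/5. Machine vertices: (53.361,27.415) → (61.517,35.913) → (70.911,41.067) → (81.543,42.878) → (93.413,41.344) → (106.520,36.467). Open path.

G21
G90
G0 X58.660 Y138.343
M4 S422
G1 X69.011 Y116.998 F2269
G1 X79.138 Y96.738
G1 X89.042 Y77.562
G1 X98.722 Y59.471
G1 X108.179 Y42.464
M5
G0 X53.361 Y27.415
M4 S422
G1 X61.517 Y35.913 F2269
G1 X70.911 Y41.067
G1 X81.543 Y42.878
G1 X93.413 Y41.344
G1 X106.520 Y36.467
M5
G0 X0.000 Y0.000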